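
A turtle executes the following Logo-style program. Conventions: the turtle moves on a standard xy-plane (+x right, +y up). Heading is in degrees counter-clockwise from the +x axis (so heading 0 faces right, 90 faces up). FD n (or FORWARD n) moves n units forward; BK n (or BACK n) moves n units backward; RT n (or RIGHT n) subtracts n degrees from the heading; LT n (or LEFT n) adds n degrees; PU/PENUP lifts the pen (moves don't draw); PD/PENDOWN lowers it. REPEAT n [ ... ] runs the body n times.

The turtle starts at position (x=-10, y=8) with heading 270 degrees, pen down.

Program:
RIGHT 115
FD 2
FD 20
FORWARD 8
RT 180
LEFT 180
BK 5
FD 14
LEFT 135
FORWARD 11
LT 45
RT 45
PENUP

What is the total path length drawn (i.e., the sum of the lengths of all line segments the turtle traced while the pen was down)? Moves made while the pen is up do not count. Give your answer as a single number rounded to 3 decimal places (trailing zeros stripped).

Executing turtle program step by step:
Start: pos=(-10,8), heading=270, pen down
RT 115: heading 270 -> 155
FD 2: (-10,8) -> (-11.813,8.845) [heading=155, draw]
FD 20: (-11.813,8.845) -> (-29.939,17.298) [heading=155, draw]
FD 8: (-29.939,17.298) -> (-37.189,20.679) [heading=155, draw]
RT 180: heading 155 -> 335
LT 180: heading 335 -> 155
BK 5: (-37.189,20.679) -> (-32.658,18.565) [heading=155, draw]
FD 14: (-32.658,18.565) -> (-45.346,24.482) [heading=155, draw]
LT 135: heading 155 -> 290
FD 11: (-45.346,24.482) -> (-41.584,14.145) [heading=290, draw]
LT 45: heading 290 -> 335
RT 45: heading 335 -> 290
PU: pen up
Final: pos=(-41.584,14.145), heading=290, 6 segment(s) drawn

Segment lengths:
  seg 1: (-10,8) -> (-11.813,8.845), length = 2
  seg 2: (-11.813,8.845) -> (-29.939,17.298), length = 20
  seg 3: (-29.939,17.298) -> (-37.189,20.679), length = 8
  seg 4: (-37.189,20.679) -> (-32.658,18.565), length = 5
  seg 5: (-32.658,18.565) -> (-45.346,24.482), length = 14
  seg 6: (-45.346,24.482) -> (-41.584,14.145), length = 11
Total = 60

Answer: 60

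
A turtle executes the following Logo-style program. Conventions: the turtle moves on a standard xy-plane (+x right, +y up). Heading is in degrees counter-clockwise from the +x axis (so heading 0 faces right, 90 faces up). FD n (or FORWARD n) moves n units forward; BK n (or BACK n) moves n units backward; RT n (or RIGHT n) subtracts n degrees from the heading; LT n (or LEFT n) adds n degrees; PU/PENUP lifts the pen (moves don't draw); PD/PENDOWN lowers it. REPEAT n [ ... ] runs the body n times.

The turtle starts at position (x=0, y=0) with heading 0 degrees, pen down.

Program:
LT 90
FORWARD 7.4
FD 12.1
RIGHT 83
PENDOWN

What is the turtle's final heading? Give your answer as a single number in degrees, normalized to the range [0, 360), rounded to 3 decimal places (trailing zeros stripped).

Executing turtle program step by step:
Start: pos=(0,0), heading=0, pen down
LT 90: heading 0 -> 90
FD 7.4: (0,0) -> (0,7.4) [heading=90, draw]
FD 12.1: (0,7.4) -> (0,19.5) [heading=90, draw]
RT 83: heading 90 -> 7
PD: pen down
Final: pos=(0,19.5), heading=7, 2 segment(s) drawn

Answer: 7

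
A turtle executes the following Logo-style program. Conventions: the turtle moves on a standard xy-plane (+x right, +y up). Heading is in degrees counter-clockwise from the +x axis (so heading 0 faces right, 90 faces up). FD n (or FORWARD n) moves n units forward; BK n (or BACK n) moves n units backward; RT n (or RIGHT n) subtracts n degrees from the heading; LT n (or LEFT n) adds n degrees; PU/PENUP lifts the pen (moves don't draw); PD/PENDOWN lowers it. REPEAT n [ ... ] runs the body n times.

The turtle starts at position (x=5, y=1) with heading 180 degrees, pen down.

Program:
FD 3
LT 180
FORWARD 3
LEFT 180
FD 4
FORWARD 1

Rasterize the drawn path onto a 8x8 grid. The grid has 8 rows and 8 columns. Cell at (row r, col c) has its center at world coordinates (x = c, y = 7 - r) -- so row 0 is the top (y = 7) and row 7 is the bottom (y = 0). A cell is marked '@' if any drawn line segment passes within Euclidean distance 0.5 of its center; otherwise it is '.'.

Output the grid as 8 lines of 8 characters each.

Answer: ........
........
........
........
........
........
@@@@@@..
........

Derivation:
Segment 0: (5,1) -> (2,1)
Segment 1: (2,1) -> (5,1)
Segment 2: (5,1) -> (1,1)
Segment 3: (1,1) -> (0,1)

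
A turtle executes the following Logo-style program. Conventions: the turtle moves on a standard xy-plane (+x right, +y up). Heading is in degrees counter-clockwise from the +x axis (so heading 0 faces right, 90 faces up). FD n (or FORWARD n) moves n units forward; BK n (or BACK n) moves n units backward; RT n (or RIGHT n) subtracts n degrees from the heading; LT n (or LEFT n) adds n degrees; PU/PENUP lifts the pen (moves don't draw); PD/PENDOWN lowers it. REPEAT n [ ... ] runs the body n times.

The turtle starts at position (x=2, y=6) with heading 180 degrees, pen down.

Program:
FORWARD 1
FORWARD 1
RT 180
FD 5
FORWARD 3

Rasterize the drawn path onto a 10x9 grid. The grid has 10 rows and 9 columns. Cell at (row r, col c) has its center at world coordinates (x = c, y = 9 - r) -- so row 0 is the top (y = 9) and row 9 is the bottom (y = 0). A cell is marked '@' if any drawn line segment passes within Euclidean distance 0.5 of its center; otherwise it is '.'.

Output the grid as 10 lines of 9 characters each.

Answer: .........
.........
.........
@@@@@@@@@
.........
.........
.........
.........
.........
.........

Derivation:
Segment 0: (2,6) -> (1,6)
Segment 1: (1,6) -> (0,6)
Segment 2: (0,6) -> (5,6)
Segment 3: (5,6) -> (8,6)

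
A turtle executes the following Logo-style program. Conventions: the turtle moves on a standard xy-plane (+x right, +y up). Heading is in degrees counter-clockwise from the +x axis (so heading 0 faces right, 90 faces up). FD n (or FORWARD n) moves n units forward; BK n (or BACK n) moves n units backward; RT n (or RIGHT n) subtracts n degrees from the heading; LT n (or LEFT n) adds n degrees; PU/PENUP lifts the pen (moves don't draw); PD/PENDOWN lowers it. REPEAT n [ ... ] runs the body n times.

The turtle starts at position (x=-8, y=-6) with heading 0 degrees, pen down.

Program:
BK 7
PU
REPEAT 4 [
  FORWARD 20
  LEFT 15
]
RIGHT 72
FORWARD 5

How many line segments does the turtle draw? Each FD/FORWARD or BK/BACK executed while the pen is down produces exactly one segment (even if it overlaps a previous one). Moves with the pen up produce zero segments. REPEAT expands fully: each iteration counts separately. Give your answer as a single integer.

Answer: 1

Derivation:
Executing turtle program step by step:
Start: pos=(-8,-6), heading=0, pen down
BK 7: (-8,-6) -> (-15,-6) [heading=0, draw]
PU: pen up
REPEAT 4 [
  -- iteration 1/4 --
  FD 20: (-15,-6) -> (5,-6) [heading=0, move]
  LT 15: heading 0 -> 15
  -- iteration 2/4 --
  FD 20: (5,-6) -> (24.319,-0.824) [heading=15, move]
  LT 15: heading 15 -> 30
  -- iteration 3/4 --
  FD 20: (24.319,-0.824) -> (41.639,9.176) [heading=30, move]
  LT 15: heading 30 -> 45
  -- iteration 4/4 --
  FD 20: (41.639,9.176) -> (55.781,23.319) [heading=45, move]
  LT 15: heading 45 -> 60
]
RT 72: heading 60 -> 348
FD 5: (55.781,23.319) -> (60.672,22.279) [heading=348, move]
Final: pos=(60.672,22.279), heading=348, 1 segment(s) drawn
Segments drawn: 1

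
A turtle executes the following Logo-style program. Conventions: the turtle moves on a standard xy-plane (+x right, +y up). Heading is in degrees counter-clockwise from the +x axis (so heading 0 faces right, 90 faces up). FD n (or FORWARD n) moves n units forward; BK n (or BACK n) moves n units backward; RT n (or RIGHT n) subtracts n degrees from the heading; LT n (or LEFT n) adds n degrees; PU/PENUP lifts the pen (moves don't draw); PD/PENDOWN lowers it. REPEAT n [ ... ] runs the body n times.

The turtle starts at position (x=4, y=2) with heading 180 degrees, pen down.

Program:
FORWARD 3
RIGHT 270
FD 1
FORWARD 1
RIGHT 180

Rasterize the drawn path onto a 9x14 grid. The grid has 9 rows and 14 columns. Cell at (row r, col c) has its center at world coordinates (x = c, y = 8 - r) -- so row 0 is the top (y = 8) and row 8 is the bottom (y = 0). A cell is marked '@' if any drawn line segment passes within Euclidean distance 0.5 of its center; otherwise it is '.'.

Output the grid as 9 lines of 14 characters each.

Segment 0: (4,2) -> (1,2)
Segment 1: (1,2) -> (1,1)
Segment 2: (1,1) -> (1,0)

Answer: ..............
..............
..............
..............
..............
..............
.@@@@.........
.@............
.@............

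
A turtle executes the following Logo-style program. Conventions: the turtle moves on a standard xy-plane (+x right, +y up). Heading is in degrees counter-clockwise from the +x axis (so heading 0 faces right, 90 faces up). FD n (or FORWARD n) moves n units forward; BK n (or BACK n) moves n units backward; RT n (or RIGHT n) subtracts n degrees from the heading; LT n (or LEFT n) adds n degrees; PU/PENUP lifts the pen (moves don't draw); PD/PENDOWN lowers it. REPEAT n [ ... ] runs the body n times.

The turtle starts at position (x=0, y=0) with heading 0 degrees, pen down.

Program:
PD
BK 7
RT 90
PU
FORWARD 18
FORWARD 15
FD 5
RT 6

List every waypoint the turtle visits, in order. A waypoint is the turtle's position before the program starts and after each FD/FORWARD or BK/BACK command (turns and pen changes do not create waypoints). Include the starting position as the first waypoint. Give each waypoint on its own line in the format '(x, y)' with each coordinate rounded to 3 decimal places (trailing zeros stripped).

Answer: (0, 0)
(-7, 0)
(-7, -18)
(-7, -33)
(-7, -38)

Derivation:
Executing turtle program step by step:
Start: pos=(0,0), heading=0, pen down
PD: pen down
BK 7: (0,0) -> (-7,0) [heading=0, draw]
RT 90: heading 0 -> 270
PU: pen up
FD 18: (-7,0) -> (-7,-18) [heading=270, move]
FD 15: (-7,-18) -> (-7,-33) [heading=270, move]
FD 5: (-7,-33) -> (-7,-38) [heading=270, move]
RT 6: heading 270 -> 264
Final: pos=(-7,-38), heading=264, 1 segment(s) drawn
Waypoints (5 total):
(0, 0)
(-7, 0)
(-7, -18)
(-7, -33)
(-7, -38)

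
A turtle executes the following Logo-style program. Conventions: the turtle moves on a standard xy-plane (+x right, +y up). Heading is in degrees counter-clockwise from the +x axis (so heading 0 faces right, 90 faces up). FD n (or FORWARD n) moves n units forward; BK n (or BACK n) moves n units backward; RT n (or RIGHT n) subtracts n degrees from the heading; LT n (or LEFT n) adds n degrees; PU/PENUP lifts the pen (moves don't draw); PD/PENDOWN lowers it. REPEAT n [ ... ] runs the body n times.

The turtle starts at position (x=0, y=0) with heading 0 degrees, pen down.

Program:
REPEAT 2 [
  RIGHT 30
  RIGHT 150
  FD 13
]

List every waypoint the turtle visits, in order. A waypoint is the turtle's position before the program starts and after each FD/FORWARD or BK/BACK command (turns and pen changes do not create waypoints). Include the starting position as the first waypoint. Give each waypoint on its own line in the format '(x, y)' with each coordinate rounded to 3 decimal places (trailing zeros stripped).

Executing turtle program step by step:
Start: pos=(0,0), heading=0, pen down
REPEAT 2 [
  -- iteration 1/2 --
  RT 30: heading 0 -> 330
  RT 150: heading 330 -> 180
  FD 13: (0,0) -> (-13,0) [heading=180, draw]
  -- iteration 2/2 --
  RT 30: heading 180 -> 150
  RT 150: heading 150 -> 0
  FD 13: (-13,0) -> (0,0) [heading=0, draw]
]
Final: pos=(0,0), heading=0, 2 segment(s) drawn
Waypoints (3 total):
(0, 0)
(-13, 0)
(0, 0)

Answer: (0, 0)
(-13, 0)
(0, 0)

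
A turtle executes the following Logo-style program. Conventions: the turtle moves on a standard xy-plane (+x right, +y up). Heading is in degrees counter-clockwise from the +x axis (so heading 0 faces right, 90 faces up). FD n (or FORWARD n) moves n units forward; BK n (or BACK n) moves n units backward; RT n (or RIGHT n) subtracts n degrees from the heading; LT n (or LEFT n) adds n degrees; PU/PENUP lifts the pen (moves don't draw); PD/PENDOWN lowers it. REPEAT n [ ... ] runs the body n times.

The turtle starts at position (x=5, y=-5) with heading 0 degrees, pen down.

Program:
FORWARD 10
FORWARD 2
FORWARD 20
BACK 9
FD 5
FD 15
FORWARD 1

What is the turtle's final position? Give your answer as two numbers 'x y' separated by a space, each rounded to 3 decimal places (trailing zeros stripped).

Answer: 49 -5

Derivation:
Executing turtle program step by step:
Start: pos=(5,-5), heading=0, pen down
FD 10: (5,-5) -> (15,-5) [heading=0, draw]
FD 2: (15,-5) -> (17,-5) [heading=0, draw]
FD 20: (17,-5) -> (37,-5) [heading=0, draw]
BK 9: (37,-5) -> (28,-5) [heading=0, draw]
FD 5: (28,-5) -> (33,-5) [heading=0, draw]
FD 15: (33,-5) -> (48,-5) [heading=0, draw]
FD 1: (48,-5) -> (49,-5) [heading=0, draw]
Final: pos=(49,-5), heading=0, 7 segment(s) drawn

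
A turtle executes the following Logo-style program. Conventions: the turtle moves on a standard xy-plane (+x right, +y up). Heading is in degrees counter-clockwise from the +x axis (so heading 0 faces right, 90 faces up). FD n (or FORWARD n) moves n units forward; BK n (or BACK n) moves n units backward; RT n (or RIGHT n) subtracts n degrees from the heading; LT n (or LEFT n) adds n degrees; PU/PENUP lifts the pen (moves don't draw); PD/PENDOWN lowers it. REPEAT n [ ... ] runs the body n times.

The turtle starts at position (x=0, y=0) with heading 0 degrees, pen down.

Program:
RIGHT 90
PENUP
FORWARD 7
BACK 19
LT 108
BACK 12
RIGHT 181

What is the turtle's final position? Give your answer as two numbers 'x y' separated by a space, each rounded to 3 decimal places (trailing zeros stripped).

Executing turtle program step by step:
Start: pos=(0,0), heading=0, pen down
RT 90: heading 0 -> 270
PU: pen up
FD 7: (0,0) -> (0,-7) [heading=270, move]
BK 19: (0,-7) -> (0,12) [heading=270, move]
LT 108: heading 270 -> 18
BK 12: (0,12) -> (-11.413,8.292) [heading=18, move]
RT 181: heading 18 -> 197
Final: pos=(-11.413,8.292), heading=197, 0 segment(s) drawn

Answer: -11.413 8.292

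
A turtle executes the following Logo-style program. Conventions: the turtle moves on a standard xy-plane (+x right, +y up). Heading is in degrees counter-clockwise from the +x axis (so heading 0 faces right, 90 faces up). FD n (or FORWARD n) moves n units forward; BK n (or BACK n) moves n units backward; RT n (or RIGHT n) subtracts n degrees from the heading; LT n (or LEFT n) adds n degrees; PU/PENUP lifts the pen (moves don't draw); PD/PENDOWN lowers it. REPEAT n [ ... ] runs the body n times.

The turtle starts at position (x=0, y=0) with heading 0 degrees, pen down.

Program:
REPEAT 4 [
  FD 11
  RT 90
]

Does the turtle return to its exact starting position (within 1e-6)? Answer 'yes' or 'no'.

Executing turtle program step by step:
Start: pos=(0,0), heading=0, pen down
REPEAT 4 [
  -- iteration 1/4 --
  FD 11: (0,0) -> (11,0) [heading=0, draw]
  RT 90: heading 0 -> 270
  -- iteration 2/4 --
  FD 11: (11,0) -> (11,-11) [heading=270, draw]
  RT 90: heading 270 -> 180
  -- iteration 3/4 --
  FD 11: (11,-11) -> (0,-11) [heading=180, draw]
  RT 90: heading 180 -> 90
  -- iteration 4/4 --
  FD 11: (0,-11) -> (0,0) [heading=90, draw]
  RT 90: heading 90 -> 0
]
Final: pos=(0,0), heading=0, 4 segment(s) drawn

Start position: (0, 0)
Final position: (0, 0)
Distance = 0; < 1e-6 -> CLOSED

Answer: yes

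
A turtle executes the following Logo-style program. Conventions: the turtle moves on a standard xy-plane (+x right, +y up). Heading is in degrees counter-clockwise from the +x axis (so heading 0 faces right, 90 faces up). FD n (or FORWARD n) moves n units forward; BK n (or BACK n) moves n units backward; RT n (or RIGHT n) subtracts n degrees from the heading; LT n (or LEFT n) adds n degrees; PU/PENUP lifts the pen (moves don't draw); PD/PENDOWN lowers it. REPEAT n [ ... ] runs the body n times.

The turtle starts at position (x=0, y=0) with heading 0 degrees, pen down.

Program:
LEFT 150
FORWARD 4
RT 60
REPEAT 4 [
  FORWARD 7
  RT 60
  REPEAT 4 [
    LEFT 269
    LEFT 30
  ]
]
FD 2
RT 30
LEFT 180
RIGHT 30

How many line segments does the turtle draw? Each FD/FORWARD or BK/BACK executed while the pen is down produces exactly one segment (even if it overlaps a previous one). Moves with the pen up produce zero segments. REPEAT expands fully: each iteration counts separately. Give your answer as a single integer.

Answer: 6

Derivation:
Executing turtle program step by step:
Start: pos=(0,0), heading=0, pen down
LT 150: heading 0 -> 150
FD 4: (0,0) -> (-3.464,2) [heading=150, draw]
RT 60: heading 150 -> 90
REPEAT 4 [
  -- iteration 1/4 --
  FD 7: (-3.464,2) -> (-3.464,9) [heading=90, draw]
  RT 60: heading 90 -> 30
  REPEAT 4 [
    -- iteration 1/4 --
    LT 269: heading 30 -> 299
    LT 30: heading 299 -> 329
    -- iteration 2/4 --
    LT 269: heading 329 -> 238
    LT 30: heading 238 -> 268
    -- iteration 3/4 --
    LT 269: heading 268 -> 177
    LT 30: heading 177 -> 207
    -- iteration 4/4 --
    LT 269: heading 207 -> 116
    LT 30: heading 116 -> 146
  ]
  -- iteration 2/4 --
  FD 7: (-3.464,9) -> (-9.267,12.914) [heading=146, draw]
  RT 60: heading 146 -> 86
  REPEAT 4 [
    -- iteration 1/4 --
    LT 269: heading 86 -> 355
    LT 30: heading 355 -> 25
    -- iteration 2/4 --
    LT 269: heading 25 -> 294
    LT 30: heading 294 -> 324
    -- iteration 3/4 --
    LT 269: heading 324 -> 233
    LT 30: heading 233 -> 263
    -- iteration 4/4 --
    LT 269: heading 263 -> 172
    LT 30: heading 172 -> 202
  ]
  -- iteration 3/4 --
  FD 7: (-9.267,12.914) -> (-15.758,10.292) [heading=202, draw]
  RT 60: heading 202 -> 142
  REPEAT 4 [
    -- iteration 1/4 --
    LT 269: heading 142 -> 51
    LT 30: heading 51 -> 81
    -- iteration 2/4 --
    LT 269: heading 81 -> 350
    LT 30: heading 350 -> 20
    -- iteration 3/4 --
    LT 269: heading 20 -> 289
    LT 30: heading 289 -> 319
    -- iteration 4/4 --
    LT 269: heading 319 -> 228
    LT 30: heading 228 -> 258
  ]
  -- iteration 4/4 --
  FD 7: (-15.758,10.292) -> (-17.213,3.445) [heading=258, draw]
  RT 60: heading 258 -> 198
  REPEAT 4 [
    -- iteration 1/4 --
    LT 269: heading 198 -> 107
    LT 30: heading 107 -> 137
    -- iteration 2/4 --
    LT 269: heading 137 -> 46
    LT 30: heading 46 -> 76
    -- iteration 3/4 --
    LT 269: heading 76 -> 345
    LT 30: heading 345 -> 15
    -- iteration 4/4 --
    LT 269: heading 15 -> 284
    LT 30: heading 284 -> 314
  ]
]
FD 2: (-17.213,3.445) -> (-15.824,2.006) [heading=314, draw]
RT 30: heading 314 -> 284
LT 180: heading 284 -> 104
RT 30: heading 104 -> 74
Final: pos=(-15.824,2.006), heading=74, 6 segment(s) drawn
Segments drawn: 6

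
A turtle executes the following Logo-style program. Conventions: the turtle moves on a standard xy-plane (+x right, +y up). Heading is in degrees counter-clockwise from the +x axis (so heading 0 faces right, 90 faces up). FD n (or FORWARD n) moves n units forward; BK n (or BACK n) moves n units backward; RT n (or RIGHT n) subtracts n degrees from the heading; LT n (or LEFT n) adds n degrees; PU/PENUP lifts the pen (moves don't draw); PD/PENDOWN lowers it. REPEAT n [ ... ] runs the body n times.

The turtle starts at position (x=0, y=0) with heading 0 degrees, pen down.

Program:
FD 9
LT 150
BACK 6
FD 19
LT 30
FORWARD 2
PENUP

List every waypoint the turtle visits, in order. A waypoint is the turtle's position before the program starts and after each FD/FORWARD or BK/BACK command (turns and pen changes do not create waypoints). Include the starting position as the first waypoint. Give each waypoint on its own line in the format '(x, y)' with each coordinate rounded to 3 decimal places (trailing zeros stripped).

Answer: (0, 0)
(9, 0)
(14.196, -3)
(-2.258, 6.5)
(-4.258, 6.5)

Derivation:
Executing turtle program step by step:
Start: pos=(0,0), heading=0, pen down
FD 9: (0,0) -> (9,0) [heading=0, draw]
LT 150: heading 0 -> 150
BK 6: (9,0) -> (14.196,-3) [heading=150, draw]
FD 19: (14.196,-3) -> (-2.258,6.5) [heading=150, draw]
LT 30: heading 150 -> 180
FD 2: (-2.258,6.5) -> (-4.258,6.5) [heading=180, draw]
PU: pen up
Final: pos=(-4.258,6.5), heading=180, 4 segment(s) drawn
Waypoints (5 total):
(0, 0)
(9, 0)
(14.196, -3)
(-2.258, 6.5)
(-4.258, 6.5)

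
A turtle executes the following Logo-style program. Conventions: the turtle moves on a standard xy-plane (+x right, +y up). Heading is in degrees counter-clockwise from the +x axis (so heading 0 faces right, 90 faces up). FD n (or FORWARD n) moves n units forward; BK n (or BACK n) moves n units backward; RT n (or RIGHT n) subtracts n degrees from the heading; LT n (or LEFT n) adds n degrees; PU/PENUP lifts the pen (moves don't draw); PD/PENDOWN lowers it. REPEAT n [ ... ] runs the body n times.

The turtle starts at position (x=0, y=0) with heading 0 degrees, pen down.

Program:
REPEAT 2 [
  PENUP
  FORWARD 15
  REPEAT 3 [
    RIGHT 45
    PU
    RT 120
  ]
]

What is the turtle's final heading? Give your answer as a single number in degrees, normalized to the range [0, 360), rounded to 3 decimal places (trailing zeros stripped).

Answer: 90

Derivation:
Executing turtle program step by step:
Start: pos=(0,0), heading=0, pen down
REPEAT 2 [
  -- iteration 1/2 --
  PU: pen up
  FD 15: (0,0) -> (15,0) [heading=0, move]
  REPEAT 3 [
    -- iteration 1/3 --
    RT 45: heading 0 -> 315
    PU: pen up
    RT 120: heading 315 -> 195
    -- iteration 2/3 --
    RT 45: heading 195 -> 150
    PU: pen up
    RT 120: heading 150 -> 30
    -- iteration 3/3 --
    RT 45: heading 30 -> 345
    PU: pen up
    RT 120: heading 345 -> 225
  ]
  -- iteration 2/2 --
  PU: pen up
  FD 15: (15,0) -> (4.393,-10.607) [heading=225, move]
  REPEAT 3 [
    -- iteration 1/3 --
    RT 45: heading 225 -> 180
    PU: pen up
    RT 120: heading 180 -> 60
    -- iteration 2/3 --
    RT 45: heading 60 -> 15
    PU: pen up
    RT 120: heading 15 -> 255
    -- iteration 3/3 --
    RT 45: heading 255 -> 210
    PU: pen up
    RT 120: heading 210 -> 90
  ]
]
Final: pos=(4.393,-10.607), heading=90, 0 segment(s) drawn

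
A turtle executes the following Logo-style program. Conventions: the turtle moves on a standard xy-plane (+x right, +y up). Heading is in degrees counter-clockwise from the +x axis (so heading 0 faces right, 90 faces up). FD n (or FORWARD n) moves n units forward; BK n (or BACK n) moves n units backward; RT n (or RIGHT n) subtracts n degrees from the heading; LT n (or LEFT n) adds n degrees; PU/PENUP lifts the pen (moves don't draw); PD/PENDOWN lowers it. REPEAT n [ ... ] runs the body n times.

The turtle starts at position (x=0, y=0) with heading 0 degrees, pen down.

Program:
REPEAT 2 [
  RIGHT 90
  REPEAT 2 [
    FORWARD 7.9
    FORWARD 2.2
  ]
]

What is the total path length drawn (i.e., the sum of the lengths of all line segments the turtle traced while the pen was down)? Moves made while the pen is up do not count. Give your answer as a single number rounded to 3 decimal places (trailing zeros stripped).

Executing turtle program step by step:
Start: pos=(0,0), heading=0, pen down
REPEAT 2 [
  -- iteration 1/2 --
  RT 90: heading 0 -> 270
  REPEAT 2 [
    -- iteration 1/2 --
    FD 7.9: (0,0) -> (0,-7.9) [heading=270, draw]
    FD 2.2: (0,-7.9) -> (0,-10.1) [heading=270, draw]
    -- iteration 2/2 --
    FD 7.9: (0,-10.1) -> (0,-18) [heading=270, draw]
    FD 2.2: (0,-18) -> (0,-20.2) [heading=270, draw]
  ]
  -- iteration 2/2 --
  RT 90: heading 270 -> 180
  REPEAT 2 [
    -- iteration 1/2 --
    FD 7.9: (0,-20.2) -> (-7.9,-20.2) [heading=180, draw]
    FD 2.2: (-7.9,-20.2) -> (-10.1,-20.2) [heading=180, draw]
    -- iteration 2/2 --
    FD 7.9: (-10.1,-20.2) -> (-18,-20.2) [heading=180, draw]
    FD 2.2: (-18,-20.2) -> (-20.2,-20.2) [heading=180, draw]
  ]
]
Final: pos=(-20.2,-20.2), heading=180, 8 segment(s) drawn

Segment lengths:
  seg 1: (0,0) -> (0,-7.9), length = 7.9
  seg 2: (0,-7.9) -> (0,-10.1), length = 2.2
  seg 3: (0,-10.1) -> (0,-18), length = 7.9
  seg 4: (0,-18) -> (0,-20.2), length = 2.2
  seg 5: (0,-20.2) -> (-7.9,-20.2), length = 7.9
  seg 6: (-7.9,-20.2) -> (-10.1,-20.2), length = 2.2
  seg 7: (-10.1,-20.2) -> (-18,-20.2), length = 7.9
  seg 8: (-18,-20.2) -> (-20.2,-20.2), length = 2.2
Total = 40.4

Answer: 40.4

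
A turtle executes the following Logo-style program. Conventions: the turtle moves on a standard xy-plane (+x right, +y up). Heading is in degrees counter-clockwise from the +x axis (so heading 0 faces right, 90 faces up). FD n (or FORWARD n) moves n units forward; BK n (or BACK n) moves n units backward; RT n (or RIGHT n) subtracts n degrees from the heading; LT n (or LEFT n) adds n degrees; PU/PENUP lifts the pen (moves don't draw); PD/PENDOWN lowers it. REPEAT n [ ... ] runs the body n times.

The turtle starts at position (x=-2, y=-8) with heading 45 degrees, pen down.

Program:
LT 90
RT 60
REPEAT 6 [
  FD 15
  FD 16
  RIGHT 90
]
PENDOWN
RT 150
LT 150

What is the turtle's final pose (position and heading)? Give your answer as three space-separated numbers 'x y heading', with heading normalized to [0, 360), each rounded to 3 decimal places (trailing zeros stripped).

Answer: 35.967 13.92 255

Derivation:
Executing turtle program step by step:
Start: pos=(-2,-8), heading=45, pen down
LT 90: heading 45 -> 135
RT 60: heading 135 -> 75
REPEAT 6 [
  -- iteration 1/6 --
  FD 15: (-2,-8) -> (1.882,6.489) [heading=75, draw]
  FD 16: (1.882,6.489) -> (6.023,21.944) [heading=75, draw]
  RT 90: heading 75 -> 345
  -- iteration 2/6 --
  FD 15: (6.023,21.944) -> (20.512,18.061) [heading=345, draw]
  FD 16: (20.512,18.061) -> (35.967,13.92) [heading=345, draw]
  RT 90: heading 345 -> 255
  -- iteration 3/6 --
  FD 15: (35.967,13.92) -> (32.085,-0.569) [heading=255, draw]
  FD 16: (32.085,-0.569) -> (27.944,-16.023) [heading=255, draw]
  RT 90: heading 255 -> 165
  -- iteration 4/6 --
  FD 15: (27.944,-16.023) -> (13.455,-12.141) [heading=165, draw]
  FD 16: (13.455,-12.141) -> (-2,-8) [heading=165, draw]
  RT 90: heading 165 -> 75
  -- iteration 5/6 --
  FD 15: (-2,-8) -> (1.882,6.489) [heading=75, draw]
  FD 16: (1.882,6.489) -> (6.023,21.944) [heading=75, draw]
  RT 90: heading 75 -> 345
  -- iteration 6/6 --
  FD 15: (6.023,21.944) -> (20.512,18.061) [heading=345, draw]
  FD 16: (20.512,18.061) -> (35.967,13.92) [heading=345, draw]
  RT 90: heading 345 -> 255
]
PD: pen down
RT 150: heading 255 -> 105
LT 150: heading 105 -> 255
Final: pos=(35.967,13.92), heading=255, 12 segment(s) drawn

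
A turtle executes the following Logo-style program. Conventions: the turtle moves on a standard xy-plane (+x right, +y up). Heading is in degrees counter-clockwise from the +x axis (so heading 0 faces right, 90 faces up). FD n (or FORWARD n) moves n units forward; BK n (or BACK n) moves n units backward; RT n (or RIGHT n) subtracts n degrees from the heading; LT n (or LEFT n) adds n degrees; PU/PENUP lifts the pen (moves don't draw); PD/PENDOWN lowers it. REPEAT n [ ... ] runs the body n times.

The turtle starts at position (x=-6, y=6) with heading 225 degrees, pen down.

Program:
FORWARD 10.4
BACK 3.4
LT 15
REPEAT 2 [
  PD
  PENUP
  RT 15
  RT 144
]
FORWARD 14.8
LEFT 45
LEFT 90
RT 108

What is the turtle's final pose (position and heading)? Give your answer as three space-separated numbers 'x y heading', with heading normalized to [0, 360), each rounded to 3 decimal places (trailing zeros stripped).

Executing turtle program step by step:
Start: pos=(-6,6), heading=225, pen down
FD 10.4: (-6,6) -> (-13.354,-1.354) [heading=225, draw]
BK 3.4: (-13.354,-1.354) -> (-10.95,1.05) [heading=225, draw]
LT 15: heading 225 -> 240
REPEAT 2 [
  -- iteration 1/2 --
  PD: pen down
  PU: pen up
  RT 15: heading 240 -> 225
  RT 144: heading 225 -> 81
  -- iteration 2/2 --
  PD: pen down
  PU: pen up
  RT 15: heading 81 -> 66
  RT 144: heading 66 -> 282
]
FD 14.8: (-10.95,1.05) -> (-7.873,-13.426) [heading=282, move]
LT 45: heading 282 -> 327
LT 90: heading 327 -> 57
RT 108: heading 57 -> 309
Final: pos=(-7.873,-13.426), heading=309, 2 segment(s) drawn

Answer: -7.873 -13.426 309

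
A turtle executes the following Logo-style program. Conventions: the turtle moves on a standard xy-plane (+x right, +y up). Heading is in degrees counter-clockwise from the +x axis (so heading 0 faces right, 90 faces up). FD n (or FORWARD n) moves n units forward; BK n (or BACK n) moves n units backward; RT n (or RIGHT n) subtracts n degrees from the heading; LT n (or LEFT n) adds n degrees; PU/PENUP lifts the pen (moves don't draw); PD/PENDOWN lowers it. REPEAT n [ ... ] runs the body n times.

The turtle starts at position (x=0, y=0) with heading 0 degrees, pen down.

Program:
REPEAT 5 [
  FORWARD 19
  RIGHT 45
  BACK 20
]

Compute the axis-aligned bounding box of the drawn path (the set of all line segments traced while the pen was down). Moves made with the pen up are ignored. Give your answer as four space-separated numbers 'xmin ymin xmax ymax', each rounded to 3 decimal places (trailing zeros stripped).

Executing turtle program step by step:
Start: pos=(0,0), heading=0, pen down
REPEAT 5 [
  -- iteration 1/5 --
  FD 19: (0,0) -> (19,0) [heading=0, draw]
  RT 45: heading 0 -> 315
  BK 20: (19,0) -> (4.858,14.142) [heading=315, draw]
  -- iteration 2/5 --
  FD 19: (4.858,14.142) -> (18.293,0.707) [heading=315, draw]
  RT 45: heading 315 -> 270
  BK 20: (18.293,0.707) -> (18.293,20.707) [heading=270, draw]
  -- iteration 3/5 --
  FD 19: (18.293,20.707) -> (18.293,1.707) [heading=270, draw]
  RT 45: heading 270 -> 225
  BK 20: (18.293,1.707) -> (32.435,15.849) [heading=225, draw]
  -- iteration 4/5 --
  FD 19: (32.435,15.849) -> (19,2.414) [heading=225, draw]
  RT 45: heading 225 -> 180
  BK 20: (19,2.414) -> (39,2.414) [heading=180, draw]
  -- iteration 5/5 --
  FD 19: (39,2.414) -> (20,2.414) [heading=180, draw]
  RT 45: heading 180 -> 135
  BK 20: (20,2.414) -> (34.142,-11.728) [heading=135, draw]
]
Final: pos=(34.142,-11.728), heading=135, 10 segment(s) drawn

Segment endpoints: x in {0, 4.858, 18.293, 19, 19, 20, 32.435, 34.142, 39}, y in {-11.728, 0, 0.707, 1.707, 2.414, 2.414, 2.414, 14.142, 15.849, 20.707}
xmin=0, ymin=-11.728, xmax=39, ymax=20.707

Answer: 0 -11.728 39 20.707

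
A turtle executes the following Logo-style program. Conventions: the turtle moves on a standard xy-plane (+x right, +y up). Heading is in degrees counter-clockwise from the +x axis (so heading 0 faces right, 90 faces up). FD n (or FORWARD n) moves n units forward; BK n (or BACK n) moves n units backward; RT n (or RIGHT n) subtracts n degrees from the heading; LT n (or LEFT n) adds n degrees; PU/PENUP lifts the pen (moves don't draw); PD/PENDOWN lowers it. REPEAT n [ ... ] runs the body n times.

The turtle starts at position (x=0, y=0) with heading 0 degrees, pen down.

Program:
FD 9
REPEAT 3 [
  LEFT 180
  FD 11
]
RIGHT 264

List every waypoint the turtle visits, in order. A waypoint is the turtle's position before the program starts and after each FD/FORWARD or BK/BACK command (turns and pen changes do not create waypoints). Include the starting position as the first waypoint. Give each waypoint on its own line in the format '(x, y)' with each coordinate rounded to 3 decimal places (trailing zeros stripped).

Executing turtle program step by step:
Start: pos=(0,0), heading=0, pen down
FD 9: (0,0) -> (9,0) [heading=0, draw]
REPEAT 3 [
  -- iteration 1/3 --
  LT 180: heading 0 -> 180
  FD 11: (9,0) -> (-2,0) [heading=180, draw]
  -- iteration 2/3 --
  LT 180: heading 180 -> 0
  FD 11: (-2,0) -> (9,0) [heading=0, draw]
  -- iteration 3/3 --
  LT 180: heading 0 -> 180
  FD 11: (9,0) -> (-2,0) [heading=180, draw]
]
RT 264: heading 180 -> 276
Final: pos=(-2,0), heading=276, 4 segment(s) drawn
Waypoints (5 total):
(0, 0)
(9, 0)
(-2, 0)
(9, 0)
(-2, 0)

Answer: (0, 0)
(9, 0)
(-2, 0)
(9, 0)
(-2, 0)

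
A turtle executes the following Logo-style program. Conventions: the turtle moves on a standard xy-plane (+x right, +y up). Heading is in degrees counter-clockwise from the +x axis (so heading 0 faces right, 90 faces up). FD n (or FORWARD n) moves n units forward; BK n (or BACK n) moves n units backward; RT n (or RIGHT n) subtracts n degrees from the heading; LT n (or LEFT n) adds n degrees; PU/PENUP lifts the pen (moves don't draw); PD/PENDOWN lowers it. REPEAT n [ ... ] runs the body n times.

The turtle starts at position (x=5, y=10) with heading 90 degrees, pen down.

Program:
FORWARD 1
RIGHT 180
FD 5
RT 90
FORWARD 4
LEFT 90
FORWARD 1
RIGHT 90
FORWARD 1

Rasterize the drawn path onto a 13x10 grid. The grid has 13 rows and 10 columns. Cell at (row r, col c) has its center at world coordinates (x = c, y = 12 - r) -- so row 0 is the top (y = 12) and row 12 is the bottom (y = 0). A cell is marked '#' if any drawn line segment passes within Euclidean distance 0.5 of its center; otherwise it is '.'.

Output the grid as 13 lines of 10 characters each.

Answer: ..........
.....#....
.....#....
.....#....
.....#....
.....#....
.#####....
##........
..........
..........
..........
..........
..........

Derivation:
Segment 0: (5,10) -> (5,11)
Segment 1: (5,11) -> (5,6)
Segment 2: (5,6) -> (1,6)
Segment 3: (1,6) -> (1,5)
Segment 4: (1,5) -> (0,5)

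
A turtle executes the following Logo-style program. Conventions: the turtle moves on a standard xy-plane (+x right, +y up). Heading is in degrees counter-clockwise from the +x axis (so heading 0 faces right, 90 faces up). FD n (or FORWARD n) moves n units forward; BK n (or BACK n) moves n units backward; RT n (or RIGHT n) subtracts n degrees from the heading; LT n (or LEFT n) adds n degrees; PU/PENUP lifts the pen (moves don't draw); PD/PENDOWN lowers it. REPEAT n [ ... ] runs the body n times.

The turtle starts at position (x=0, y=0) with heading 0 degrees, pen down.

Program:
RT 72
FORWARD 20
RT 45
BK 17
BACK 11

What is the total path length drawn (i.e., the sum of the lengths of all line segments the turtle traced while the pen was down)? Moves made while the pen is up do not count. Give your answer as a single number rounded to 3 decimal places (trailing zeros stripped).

Executing turtle program step by step:
Start: pos=(0,0), heading=0, pen down
RT 72: heading 0 -> 288
FD 20: (0,0) -> (6.18,-19.021) [heading=288, draw]
RT 45: heading 288 -> 243
BK 17: (6.18,-19.021) -> (13.898,-3.874) [heading=243, draw]
BK 11: (13.898,-3.874) -> (18.892,5.927) [heading=243, draw]
Final: pos=(18.892,5.927), heading=243, 3 segment(s) drawn

Segment lengths:
  seg 1: (0,0) -> (6.18,-19.021), length = 20
  seg 2: (6.18,-19.021) -> (13.898,-3.874), length = 17
  seg 3: (13.898,-3.874) -> (18.892,5.927), length = 11
Total = 48

Answer: 48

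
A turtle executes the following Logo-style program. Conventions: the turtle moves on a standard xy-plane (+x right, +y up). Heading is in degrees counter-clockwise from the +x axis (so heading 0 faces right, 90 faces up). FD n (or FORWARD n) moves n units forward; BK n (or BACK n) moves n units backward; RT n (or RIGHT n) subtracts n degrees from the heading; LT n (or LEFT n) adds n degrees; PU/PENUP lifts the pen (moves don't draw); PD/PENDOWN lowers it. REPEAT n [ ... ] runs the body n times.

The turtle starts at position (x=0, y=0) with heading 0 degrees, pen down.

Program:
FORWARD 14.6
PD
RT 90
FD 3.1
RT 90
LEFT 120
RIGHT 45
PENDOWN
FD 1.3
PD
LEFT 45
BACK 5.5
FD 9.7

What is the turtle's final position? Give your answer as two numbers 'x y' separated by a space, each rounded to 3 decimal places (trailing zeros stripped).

Answer: 16.364 -7.993

Derivation:
Executing turtle program step by step:
Start: pos=(0,0), heading=0, pen down
FD 14.6: (0,0) -> (14.6,0) [heading=0, draw]
PD: pen down
RT 90: heading 0 -> 270
FD 3.1: (14.6,0) -> (14.6,-3.1) [heading=270, draw]
RT 90: heading 270 -> 180
LT 120: heading 180 -> 300
RT 45: heading 300 -> 255
PD: pen down
FD 1.3: (14.6,-3.1) -> (14.264,-4.356) [heading=255, draw]
PD: pen down
LT 45: heading 255 -> 300
BK 5.5: (14.264,-4.356) -> (11.514,0.407) [heading=300, draw]
FD 9.7: (11.514,0.407) -> (16.364,-7.993) [heading=300, draw]
Final: pos=(16.364,-7.993), heading=300, 5 segment(s) drawn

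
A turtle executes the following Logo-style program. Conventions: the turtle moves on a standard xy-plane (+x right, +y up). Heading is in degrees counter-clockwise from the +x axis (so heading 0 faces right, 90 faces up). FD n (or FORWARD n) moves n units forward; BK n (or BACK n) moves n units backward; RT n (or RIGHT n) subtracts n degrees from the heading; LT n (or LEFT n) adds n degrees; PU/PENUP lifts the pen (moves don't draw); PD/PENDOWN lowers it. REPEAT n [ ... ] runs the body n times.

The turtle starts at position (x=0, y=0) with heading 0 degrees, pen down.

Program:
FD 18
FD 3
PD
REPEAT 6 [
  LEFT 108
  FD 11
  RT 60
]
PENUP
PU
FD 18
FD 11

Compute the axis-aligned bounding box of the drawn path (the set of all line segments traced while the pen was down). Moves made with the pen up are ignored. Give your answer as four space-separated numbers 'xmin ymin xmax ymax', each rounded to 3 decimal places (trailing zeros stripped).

Answer: -5.896 -11.813 21 14.936

Derivation:
Executing turtle program step by step:
Start: pos=(0,0), heading=0, pen down
FD 18: (0,0) -> (18,0) [heading=0, draw]
FD 3: (18,0) -> (21,0) [heading=0, draw]
PD: pen down
REPEAT 6 [
  -- iteration 1/6 --
  LT 108: heading 0 -> 108
  FD 11: (21,0) -> (17.601,10.462) [heading=108, draw]
  RT 60: heading 108 -> 48
  -- iteration 2/6 --
  LT 108: heading 48 -> 156
  FD 11: (17.601,10.462) -> (7.552,14.936) [heading=156, draw]
  RT 60: heading 156 -> 96
  -- iteration 3/6 --
  LT 108: heading 96 -> 204
  FD 11: (7.552,14.936) -> (-2.497,10.462) [heading=204, draw]
  RT 60: heading 204 -> 144
  -- iteration 4/6 --
  LT 108: heading 144 -> 252
  FD 11: (-2.497,10.462) -> (-5.896,0) [heading=252, draw]
  RT 60: heading 252 -> 192
  -- iteration 5/6 --
  LT 108: heading 192 -> 300
  FD 11: (-5.896,0) -> (-0.396,-9.526) [heading=300, draw]
  RT 60: heading 300 -> 240
  -- iteration 6/6 --
  LT 108: heading 240 -> 348
  FD 11: (-0.396,-9.526) -> (10.363,-11.813) [heading=348, draw]
  RT 60: heading 348 -> 288
]
PU: pen up
PU: pen up
FD 18: (10.363,-11.813) -> (15.926,-28.932) [heading=288, move]
FD 11: (15.926,-28.932) -> (19.325,-39.394) [heading=288, move]
Final: pos=(19.325,-39.394), heading=288, 8 segment(s) drawn

Segment endpoints: x in {-5.896, -2.497, -0.396, 0, 7.552, 10.363, 17.601, 18, 21}, y in {-11.813, -9.526, 0, 0, 10.462, 10.462, 14.936}
xmin=-5.896, ymin=-11.813, xmax=21, ymax=14.936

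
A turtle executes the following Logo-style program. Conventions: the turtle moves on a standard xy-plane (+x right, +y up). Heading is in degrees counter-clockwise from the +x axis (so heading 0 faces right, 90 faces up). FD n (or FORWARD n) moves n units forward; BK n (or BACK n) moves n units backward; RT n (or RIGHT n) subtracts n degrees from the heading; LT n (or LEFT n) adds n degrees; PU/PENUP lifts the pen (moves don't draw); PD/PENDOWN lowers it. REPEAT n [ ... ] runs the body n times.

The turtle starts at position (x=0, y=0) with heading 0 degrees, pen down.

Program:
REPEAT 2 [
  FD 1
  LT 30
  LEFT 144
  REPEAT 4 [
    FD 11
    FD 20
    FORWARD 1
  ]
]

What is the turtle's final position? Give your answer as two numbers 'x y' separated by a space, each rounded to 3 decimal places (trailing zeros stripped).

Executing turtle program step by step:
Start: pos=(0,0), heading=0, pen down
REPEAT 2 [
  -- iteration 1/2 --
  FD 1: (0,0) -> (1,0) [heading=0, draw]
  LT 30: heading 0 -> 30
  LT 144: heading 30 -> 174
  REPEAT 4 [
    -- iteration 1/4 --
    FD 11: (1,0) -> (-9.94,1.15) [heading=174, draw]
    FD 20: (-9.94,1.15) -> (-29.83,3.24) [heading=174, draw]
    FD 1: (-29.83,3.24) -> (-30.825,3.345) [heading=174, draw]
    -- iteration 2/4 --
    FD 11: (-30.825,3.345) -> (-41.764,4.495) [heading=174, draw]
    FD 20: (-41.764,4.495) -> (-61.655,6.585) [heading=174, draw]
    FD 1: (-61.655,6.585) -> (-62.649,6.69) [heading=174, draw]
    -- iteration 3/4 --
    FD 11: (-62.649,6.69) -> (-73.589,7.84) [heading=174, draw]
    FD 20: (-73.589,7.84) -> (-93.48,9.93) [heading=174, draw]
    FD 1: (-93.48,9.93) -> (-94.474,10.035) [heading=174, draw]
    -- iteration 4/4 --
    FD 11: (-94.474,10.035) -> (-105.414,11.185) [heading=174, draw]
    FD 20: (-105.414,11.185) -> (-125.304,13.275) [heading=174, draw]
    FD 1: (-125.304,13.275) -> (-126.299,13.38) [heading=174, draw]
  ]
  -- iteration 2/2 --
  FD 1: (-126.299,13.38) -> (-127.293,13.484) [heading=174, draw]
  LT 30: heading 174 -> 204
  LT 144: heading 204 -> 348
  REPEAT 4 [
    -- iteration 1/4 --
    FD 11: (-127.293,13.484) -> (-116.534,11.197) [heading=348, draw]
    FD 20: (-116.534,11.197) -> (-96.971,7.039) [heading=348, draw]
    FD 1: (-96.971,7.039) -> (-95.993,6.831) [heading=348, draw]
    -- iteration 2/4 --
    FD 11: (-95.993,6.831) -> (-85.233,4.544) [heading=348, draw]
    FD 20: (-85.233,4.544) -> (-65.67,0.386) [heading=348, draw]
    FD 1: (-65.67,0.386) -> (-64.692,0.178) [heading=348, draw]
    -- iteration 3/4 --
    FD 11: (-64.692,0.178) -> (-53.932,-2.109) [heading=348, draw]
    FD 20: (-53.932,-2.109) -> (-34.369,-6.267) [heading=348, draw]
    FD 1: (-34.369,-6.267) -> (-33.391,-6.475) [heading=348, draw]
    -- iteration 4/4 --
    FD 11: (-33.391,-6.475) -> (-22.632,-8.762) [heading=348, draw]
    FD 20: (-22.632,-8.762) -> (-3.069,-12.921) [heading=348, draw]
    FD 1: (-3.069,-12.921) -> (-2.09,-13.129) [heading=348, draw]
  ]
]
Final: pos=(-2.09,-13.129), heading=348, 26 segment(s) drawn

Answer: -2.09 -13.129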